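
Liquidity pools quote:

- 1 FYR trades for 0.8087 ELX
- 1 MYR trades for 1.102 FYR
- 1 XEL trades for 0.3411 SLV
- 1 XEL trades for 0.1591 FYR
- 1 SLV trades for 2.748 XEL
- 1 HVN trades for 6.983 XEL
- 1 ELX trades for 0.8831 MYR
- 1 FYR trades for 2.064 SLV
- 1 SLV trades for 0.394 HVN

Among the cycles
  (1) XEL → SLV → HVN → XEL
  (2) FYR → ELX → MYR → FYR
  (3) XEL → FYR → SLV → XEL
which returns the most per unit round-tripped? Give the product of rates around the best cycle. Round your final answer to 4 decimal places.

(1) 0.3411 × 0.394 × 6.983 = 0.93847
(2) 0.8087 × 0.8831 × 1.102 = 0.78701
(3) 0.1591 × 2.064 × 2.748 = 0.90239
Highest is cycle (1) at 0.9385 (≤1, no arbitrage).

0.9385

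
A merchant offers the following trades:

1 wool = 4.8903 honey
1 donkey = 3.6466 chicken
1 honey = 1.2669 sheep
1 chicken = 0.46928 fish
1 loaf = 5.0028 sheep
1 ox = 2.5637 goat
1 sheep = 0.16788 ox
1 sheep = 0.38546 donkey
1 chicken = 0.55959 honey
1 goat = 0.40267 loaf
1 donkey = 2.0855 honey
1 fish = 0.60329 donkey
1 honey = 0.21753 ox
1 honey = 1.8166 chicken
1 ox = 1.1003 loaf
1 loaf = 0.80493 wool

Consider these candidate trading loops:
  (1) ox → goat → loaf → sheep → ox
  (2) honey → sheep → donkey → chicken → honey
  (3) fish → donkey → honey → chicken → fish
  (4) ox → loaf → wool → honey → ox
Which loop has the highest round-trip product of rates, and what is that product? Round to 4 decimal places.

(1) 2.5637 × 0.40267 × 5.0028 × 0.16788 = 0.86702
(2) 1.2669 × 0.38546 × 3.6466 × 0.55959 = 0.99651
(3) 0.60329 × 2.0855 × 1.8166 × 0.46928 = 1.07258
(4) 1.1003 × 0.80493 × 4.8903 × 0.21753 = 0.94216
Highest is cycle (3) at 1.0726 (>1, arbitrage).

1.0726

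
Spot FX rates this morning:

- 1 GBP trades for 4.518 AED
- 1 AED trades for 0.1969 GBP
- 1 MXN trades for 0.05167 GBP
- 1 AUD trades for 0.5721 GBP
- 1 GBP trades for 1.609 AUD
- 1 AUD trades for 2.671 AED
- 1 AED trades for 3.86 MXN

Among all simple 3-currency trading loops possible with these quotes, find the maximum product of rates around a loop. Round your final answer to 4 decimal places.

AED→MXN→GBP→AED: 3.86 × 0.05167 × 4.518 = 0.90110
AED→GBP→AUD→AED: 0.1969 × 1.609 × 2.671 = 0.84621
Maximum is AED→MXN→GBP→AED at 0.9011; no arbitrage — every cycle loses value.

0.9011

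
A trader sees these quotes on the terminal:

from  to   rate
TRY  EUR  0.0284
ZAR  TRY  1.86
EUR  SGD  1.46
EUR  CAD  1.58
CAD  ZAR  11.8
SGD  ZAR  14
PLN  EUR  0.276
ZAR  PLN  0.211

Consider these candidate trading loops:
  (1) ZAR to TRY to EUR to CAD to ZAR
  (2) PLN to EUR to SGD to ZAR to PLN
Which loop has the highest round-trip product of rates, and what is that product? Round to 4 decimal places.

1.1903

(1) 1.86 × 0.0284 × 1.58 × 11.8 = 0.98485
(2) 0.276 × 1.46 × 14 × 0.211 = 1.19034
Highest is cycle (2) at 1.1903 (>1, arbitrage).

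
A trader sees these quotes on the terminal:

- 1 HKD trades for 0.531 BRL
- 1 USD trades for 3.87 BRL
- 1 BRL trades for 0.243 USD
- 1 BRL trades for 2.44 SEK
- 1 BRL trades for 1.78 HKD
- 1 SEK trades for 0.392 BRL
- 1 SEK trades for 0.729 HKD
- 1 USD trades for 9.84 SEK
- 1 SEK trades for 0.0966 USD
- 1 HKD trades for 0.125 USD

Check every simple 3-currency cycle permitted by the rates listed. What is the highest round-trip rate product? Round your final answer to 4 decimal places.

BRL→SEK→HKD→BRL: 2.44 × 0.729 × 0.531 = 0.94452
USD→SEK→BRL→USD: 9.84 × 0.392 × 0.243 = 0.93732
USD→BRL→SEK→USD: 3.87 × 2.44 × 0.0966 = 0.91217
USD→SEK→HKD→USD: 9.84 × 0.729 × 0.125 = 0.89667
USD→BRL→HKD→USD: 3.87 × 1.78 × 0.125 = 0.86108
Maximum is BRL→SEK→HKD→BRL at 0.9445; no arbitrage — every cycle loses value.

0.9445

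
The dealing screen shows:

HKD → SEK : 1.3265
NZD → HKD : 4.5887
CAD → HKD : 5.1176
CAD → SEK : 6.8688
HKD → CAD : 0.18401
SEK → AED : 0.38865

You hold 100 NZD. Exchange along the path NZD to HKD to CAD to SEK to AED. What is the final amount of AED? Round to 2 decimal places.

100 NZD × 4.5887 = 458.87 HKD
458.87 HKD × 0.18401 = 84.4366687 CAD
84.4366687 CAD × 6.8688 = 579.97858996656 SEK
579.97858996656 SEK × 0.38865 = 225.408678990503544 AED

225.41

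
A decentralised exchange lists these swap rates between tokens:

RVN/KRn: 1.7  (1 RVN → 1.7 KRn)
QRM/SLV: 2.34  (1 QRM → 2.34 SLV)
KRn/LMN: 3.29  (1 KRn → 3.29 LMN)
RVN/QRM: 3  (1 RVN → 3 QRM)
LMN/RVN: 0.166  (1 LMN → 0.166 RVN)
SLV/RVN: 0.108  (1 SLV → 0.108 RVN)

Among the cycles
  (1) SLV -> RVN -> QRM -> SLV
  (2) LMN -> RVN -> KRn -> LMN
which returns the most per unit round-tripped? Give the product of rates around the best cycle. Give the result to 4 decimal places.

(1) 0.108 × 3 × 2.34 = 0.75816
(2) 0.166 × 1.7 × 3.29 = 0.92844
Highest is cycle (2) at 0.9284 (≤1, no arbitrage).

0.9284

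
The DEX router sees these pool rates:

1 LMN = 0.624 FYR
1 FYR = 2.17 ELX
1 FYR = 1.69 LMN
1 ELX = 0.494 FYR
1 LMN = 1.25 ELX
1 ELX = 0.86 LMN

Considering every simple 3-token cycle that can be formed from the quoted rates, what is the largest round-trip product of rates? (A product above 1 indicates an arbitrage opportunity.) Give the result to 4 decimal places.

FYR→ELX→LMN→FYR: 2.17 × 0.86 × 0.624 = 1.16451
FYR→LMN→ELX→FYR: 1.69 × 1.25 × 0.494 = 1.04358
Maximum is FYR→ELX→LMN→FYR at 1.1645; arbitrage exists.

1.1645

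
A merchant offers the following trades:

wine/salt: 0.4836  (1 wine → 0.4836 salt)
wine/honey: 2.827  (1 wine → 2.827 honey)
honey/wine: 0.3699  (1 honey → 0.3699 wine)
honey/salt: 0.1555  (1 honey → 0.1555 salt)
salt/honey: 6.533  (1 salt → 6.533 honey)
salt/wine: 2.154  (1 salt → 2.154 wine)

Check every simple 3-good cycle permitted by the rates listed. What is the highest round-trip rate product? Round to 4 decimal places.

honey→wine→salt→honey: 0.3699 × 0.4836 × 6.533 = 1.16865
honey→salt→wine→honey: 0.1555 × 2.154 × 2.827 = 0.94690
Maximum is honey→wine→salt→honey at 1.1686; arbitrage exists.

1.1686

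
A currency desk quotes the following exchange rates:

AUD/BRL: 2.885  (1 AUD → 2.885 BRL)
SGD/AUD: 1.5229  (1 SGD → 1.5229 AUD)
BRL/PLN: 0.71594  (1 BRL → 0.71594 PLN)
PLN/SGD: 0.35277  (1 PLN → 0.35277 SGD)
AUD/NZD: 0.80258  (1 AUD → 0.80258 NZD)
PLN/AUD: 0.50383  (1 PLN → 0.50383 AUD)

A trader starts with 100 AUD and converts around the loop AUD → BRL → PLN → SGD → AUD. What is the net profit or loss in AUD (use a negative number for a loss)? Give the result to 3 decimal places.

100 AUD × 2.885 = 288.5 BRL
288.5 BRL × 0.71594 = 206.54869 PLN
206.54869 PLN × 0.35277 = 72.8641813713 SGD
72.8641813713 SGD × 1.5229 = 110.96486181035277 AUD
Net change: 110.96486181035277 − 100 = 10.96486181035277 AUD

10.965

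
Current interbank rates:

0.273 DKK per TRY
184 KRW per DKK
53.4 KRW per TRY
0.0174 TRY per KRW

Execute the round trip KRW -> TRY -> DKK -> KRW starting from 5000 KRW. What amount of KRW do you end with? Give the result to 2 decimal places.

4370.18

5000 KRW × 0.0174 = 87 TRY
87 TRY × 0.273 = 23.751 DKK
23.751 DKK × 184 = 4370.184 KRW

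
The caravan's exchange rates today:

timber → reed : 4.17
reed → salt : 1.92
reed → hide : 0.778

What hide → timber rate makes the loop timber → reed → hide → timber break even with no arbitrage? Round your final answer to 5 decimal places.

Known legs of the cycle: 4.17 × 0.778 = 3.24426
For no arbitrage the full-cycle product must be 1, so the missing rate is 1 / 3.24426 ≈ 0.3082367.

0.30824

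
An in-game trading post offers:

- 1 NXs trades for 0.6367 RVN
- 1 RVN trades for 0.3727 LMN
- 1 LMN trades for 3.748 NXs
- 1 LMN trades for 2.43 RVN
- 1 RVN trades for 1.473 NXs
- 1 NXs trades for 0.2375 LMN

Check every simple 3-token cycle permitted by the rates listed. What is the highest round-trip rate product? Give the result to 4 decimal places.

LMN→NXs→RVN→LMN: 3.748 × 0.6367 × 0.3727 = 0.88939
LMN→RVN→NXs→LMN: 2.43 × 1.473 × 0.2375 = 0.85011
Maximum is LMN→NXs→RVN→LMN at 0.8894; no arbitrage — every cycle loses value.

0.8894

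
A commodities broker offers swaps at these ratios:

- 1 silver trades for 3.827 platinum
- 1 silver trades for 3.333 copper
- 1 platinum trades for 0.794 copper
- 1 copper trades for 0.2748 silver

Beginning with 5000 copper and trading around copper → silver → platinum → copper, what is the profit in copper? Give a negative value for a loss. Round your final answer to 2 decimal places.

5000 copper × 0.2748 = 1374 silver
1374 silver × 3.827 = 5258.298 platinum
5258.298 platinum × 0.794 = 4175.088612 copper
Net change: 4175.088612 − 5000 = -824.911388 copper

-824.91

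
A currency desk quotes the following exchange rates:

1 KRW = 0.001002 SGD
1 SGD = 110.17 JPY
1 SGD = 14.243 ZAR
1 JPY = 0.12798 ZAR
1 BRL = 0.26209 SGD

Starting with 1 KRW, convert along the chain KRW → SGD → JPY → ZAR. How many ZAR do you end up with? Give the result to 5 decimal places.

1 KRW × 0.001002 = 0.001002 SGD
0.001002 SGD × 110.17 = 0.11039034 JPY
0.11039034 JPY × 0.12798 = 0.0141277557132 ZAR

0.01413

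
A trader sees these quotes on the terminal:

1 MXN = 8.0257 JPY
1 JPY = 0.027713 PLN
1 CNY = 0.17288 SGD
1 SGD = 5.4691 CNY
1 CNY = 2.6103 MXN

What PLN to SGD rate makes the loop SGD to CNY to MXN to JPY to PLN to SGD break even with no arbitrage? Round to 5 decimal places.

Known legs of the cycle: 5.4691 × 2.6103 × 8.0257 × 0.027713 = 3.175212175869426693
For no arbitrage the full-cycle product must be 1, so the missing rate is 1 / 3.175212175869426693 ≈ 0.3149396.

0.31494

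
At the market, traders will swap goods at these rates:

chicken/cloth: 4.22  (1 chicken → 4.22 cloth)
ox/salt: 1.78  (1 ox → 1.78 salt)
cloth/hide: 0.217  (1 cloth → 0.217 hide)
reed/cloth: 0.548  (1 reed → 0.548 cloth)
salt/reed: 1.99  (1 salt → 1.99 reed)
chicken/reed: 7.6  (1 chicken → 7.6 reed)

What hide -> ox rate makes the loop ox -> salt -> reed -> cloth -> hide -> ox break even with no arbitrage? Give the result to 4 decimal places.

Known legs of the cycle: 1.78 × 1.99 × 0.548 × 0.217 = 0.4212242552
For no arbitrage the full-cycle product must be 1, so the missing rate is 1 / 0.4212242552 ≈ 2.374032.

2.3740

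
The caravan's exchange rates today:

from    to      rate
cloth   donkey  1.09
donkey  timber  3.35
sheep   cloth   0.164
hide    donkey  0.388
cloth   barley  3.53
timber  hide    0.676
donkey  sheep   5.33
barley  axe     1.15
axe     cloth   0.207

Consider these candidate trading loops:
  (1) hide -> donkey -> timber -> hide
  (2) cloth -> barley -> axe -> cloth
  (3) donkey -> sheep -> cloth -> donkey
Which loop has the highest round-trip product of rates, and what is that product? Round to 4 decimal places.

(1) 0.388 × 3.35 × 0.676 = 0.87866
(2) 3.53 × 1.15 × 0.207 = 0.84032
(3) 5.33 × 0.164 × 1.09 = 0.95279
Highest is cycle (3) at 0.9528 (≤1, no arbitrage).

0.9528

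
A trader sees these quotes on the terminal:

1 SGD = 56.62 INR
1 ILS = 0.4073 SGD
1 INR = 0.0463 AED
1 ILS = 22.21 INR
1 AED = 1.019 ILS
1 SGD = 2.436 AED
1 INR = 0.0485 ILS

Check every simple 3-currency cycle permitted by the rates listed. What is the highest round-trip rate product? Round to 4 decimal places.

INR→ILS→SGD→INR: 0.0485 × 0.4073 × 56.62 = 1.11847
INR→AED→ILS→INR: 0.0463 × 1.019 × 22.21 = 1.04786
SGD→AED→ILS→SGD: 2.436 × 1.019 × 0.4073 = 1.01103
Maximum is INR→ILS→SGD→INR at 1.1185; arbitrage exists.

1.1185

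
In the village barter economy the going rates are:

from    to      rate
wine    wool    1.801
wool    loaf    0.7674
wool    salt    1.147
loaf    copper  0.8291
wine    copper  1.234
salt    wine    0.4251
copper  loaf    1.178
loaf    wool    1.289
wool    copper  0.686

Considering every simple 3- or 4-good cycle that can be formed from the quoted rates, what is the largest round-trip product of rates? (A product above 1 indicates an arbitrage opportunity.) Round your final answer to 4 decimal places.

loaf→wool→copper→loaf: 1.289 × 0.686 × 1.178 = 1.04165
wool→salt→wine→wool: 1.147 × 0.4251 × 1.801 = 0.87815
Maximum is loaf→wool→copper→loaf at 1.0417; arbitrage exists.

1.0417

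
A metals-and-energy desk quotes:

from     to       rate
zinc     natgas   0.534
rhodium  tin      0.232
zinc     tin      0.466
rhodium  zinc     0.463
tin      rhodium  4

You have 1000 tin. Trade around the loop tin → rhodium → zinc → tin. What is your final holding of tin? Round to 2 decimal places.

863.03

1000 tin × 4 = 4000 rhodium
4000 rhodium × 0.463 = 1852 zinc
1852 zinc × 0.466 = 863.032 tin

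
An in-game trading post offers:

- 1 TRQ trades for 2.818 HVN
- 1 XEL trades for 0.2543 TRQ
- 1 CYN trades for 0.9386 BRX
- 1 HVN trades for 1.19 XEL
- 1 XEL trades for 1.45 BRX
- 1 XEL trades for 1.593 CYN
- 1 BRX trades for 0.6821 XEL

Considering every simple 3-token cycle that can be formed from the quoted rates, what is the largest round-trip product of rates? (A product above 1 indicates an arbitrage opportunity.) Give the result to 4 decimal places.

BRX→XEL→CYN→BRX: 0.6821 × 1.593 × 0.9386 = 1.01987
HVN→XEL→TRQ→HVN: 1.19 × 0.2543 × 2.818 = 0.85277
Maximum is BRX→XEL→CYN→BRX at 1.0199; arbitrage exists.

1.0199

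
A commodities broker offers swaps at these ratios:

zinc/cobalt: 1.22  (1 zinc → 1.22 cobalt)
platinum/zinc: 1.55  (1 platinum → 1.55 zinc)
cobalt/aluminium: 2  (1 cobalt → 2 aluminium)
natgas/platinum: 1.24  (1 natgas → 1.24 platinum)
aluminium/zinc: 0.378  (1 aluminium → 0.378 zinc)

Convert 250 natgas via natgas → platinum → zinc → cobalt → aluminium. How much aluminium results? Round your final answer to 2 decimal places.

1172.42

250 natgas × 1.24 = 310 platinum
310 platinum × 1.55 = 480.5 zinc
480.5 zinc × 1.22 = 586.21 cobalt
586.21 cobalt × 2 = 1172.42 aluminium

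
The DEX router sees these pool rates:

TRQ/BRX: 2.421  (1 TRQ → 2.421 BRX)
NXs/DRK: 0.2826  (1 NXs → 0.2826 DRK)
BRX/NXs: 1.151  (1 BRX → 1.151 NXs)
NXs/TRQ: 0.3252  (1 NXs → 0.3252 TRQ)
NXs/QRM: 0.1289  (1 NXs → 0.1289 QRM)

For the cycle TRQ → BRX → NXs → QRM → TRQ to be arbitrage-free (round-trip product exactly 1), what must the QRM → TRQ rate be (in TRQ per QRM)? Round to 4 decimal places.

2.7840

Known legs of the cycle: 2.421 × 1.151 × 0.1289 = 0.3591890019
For no arbitrage the full-cycle product must be 1, so the missing rate is 1 / 0.3591890019 ≈ 2.784050.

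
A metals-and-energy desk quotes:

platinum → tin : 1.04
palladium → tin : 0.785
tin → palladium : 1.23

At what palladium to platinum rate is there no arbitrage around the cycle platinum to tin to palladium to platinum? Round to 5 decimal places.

0.78174

Known legs of the cycle: 1.04 × 1.23 = 1.2792
For no arbitrage the full-cycle product must be 1, so the missing rate is 1 / 1.2792 ≈ 0.7817386.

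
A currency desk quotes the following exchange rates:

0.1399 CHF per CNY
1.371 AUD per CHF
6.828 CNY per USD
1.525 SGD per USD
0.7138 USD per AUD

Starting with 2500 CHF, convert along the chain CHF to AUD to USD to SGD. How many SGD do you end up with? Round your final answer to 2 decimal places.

2500 CHF × 1.371 = 3427.5 AUD
3427.5 AUD × 0.7138 = 2446.5495 USD
2446.5495 USD × 1.525 = 3730.9879875 SGD

3730.99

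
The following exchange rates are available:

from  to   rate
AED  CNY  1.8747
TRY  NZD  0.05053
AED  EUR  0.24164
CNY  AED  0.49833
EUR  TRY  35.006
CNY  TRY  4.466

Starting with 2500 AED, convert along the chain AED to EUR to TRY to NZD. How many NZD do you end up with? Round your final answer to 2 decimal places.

2500 AED × 0.24164 = 604.1 EUR
604.1 EUR × 35.006 = 21147.1246 TRY
21147.1246 TRY × 0.05053 = 1068.564206038 NZD

1068.56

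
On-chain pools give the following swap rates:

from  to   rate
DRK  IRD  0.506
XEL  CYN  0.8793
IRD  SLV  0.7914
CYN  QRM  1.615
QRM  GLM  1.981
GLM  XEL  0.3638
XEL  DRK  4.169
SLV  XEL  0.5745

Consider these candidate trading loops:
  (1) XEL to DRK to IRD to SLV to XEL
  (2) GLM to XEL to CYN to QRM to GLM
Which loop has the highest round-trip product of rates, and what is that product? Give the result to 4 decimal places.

(1) 4.169 × 0.506 × 0.7914 × 0.5745 = 0.95911
(2) 0.3638 × 0.8793 × 1.615 × 1.981 = 1.02343
Highest is cycle (2) at 1.0234 (>1, arbitrage).

1.0234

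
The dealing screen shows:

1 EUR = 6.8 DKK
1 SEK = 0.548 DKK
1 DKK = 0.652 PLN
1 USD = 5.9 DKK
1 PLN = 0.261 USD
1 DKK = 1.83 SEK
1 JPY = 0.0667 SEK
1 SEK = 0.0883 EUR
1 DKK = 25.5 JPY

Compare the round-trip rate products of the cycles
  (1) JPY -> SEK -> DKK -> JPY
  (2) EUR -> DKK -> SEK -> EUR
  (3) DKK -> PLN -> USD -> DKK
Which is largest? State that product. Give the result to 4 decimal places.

(1) 0.0667 × 0.548 × 25.5 = 0.93207
(2) 6.8 × 1.83 × 0.0883 = 1.09881
(3) 0.652 × 0.261 × 5.9 = 1.00401
Highest is cycle (2) at 1.0988 (>1, arbitrage).

1.0988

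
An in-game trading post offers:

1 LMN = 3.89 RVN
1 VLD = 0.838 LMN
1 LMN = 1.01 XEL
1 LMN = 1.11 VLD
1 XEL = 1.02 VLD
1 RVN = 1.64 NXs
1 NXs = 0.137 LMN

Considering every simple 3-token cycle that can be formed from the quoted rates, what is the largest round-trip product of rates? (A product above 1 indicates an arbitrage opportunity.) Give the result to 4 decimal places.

NXs→LMN→RVN→NXs: 0.137 × 3.89 × 1.64 = 0.87401
XEL→VLD→LMN→XEL: 1.02 × 0.838 × 1.01 = 0.86331
Maximum is NXs→LMN→RVN→NXs at 0.8740; no arbitrage — every cycle loses value.

0.8740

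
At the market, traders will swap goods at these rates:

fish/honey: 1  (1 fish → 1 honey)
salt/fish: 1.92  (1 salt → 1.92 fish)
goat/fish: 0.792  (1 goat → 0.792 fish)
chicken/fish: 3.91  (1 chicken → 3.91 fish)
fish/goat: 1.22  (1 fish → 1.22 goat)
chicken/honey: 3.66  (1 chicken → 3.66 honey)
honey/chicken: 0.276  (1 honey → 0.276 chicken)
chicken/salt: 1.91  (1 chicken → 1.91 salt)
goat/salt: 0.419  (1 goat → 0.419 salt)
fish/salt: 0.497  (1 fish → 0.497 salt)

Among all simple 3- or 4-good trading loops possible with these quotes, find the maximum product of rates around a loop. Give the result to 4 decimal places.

fish→honey→chicken→fish: 1 × 0.276 × 3.91 = 1.07916
fish→honey→chicken→salt→fish: 1 × 0.276 × 1.91 × 1.92 = 1.01215
goat→salt→fish→goat: 0.419 × 1.92 × 1.22 = 0.98147
Maximum is fish→honey→chicken→fish at 1.0792; arbitrage exists.

1.0792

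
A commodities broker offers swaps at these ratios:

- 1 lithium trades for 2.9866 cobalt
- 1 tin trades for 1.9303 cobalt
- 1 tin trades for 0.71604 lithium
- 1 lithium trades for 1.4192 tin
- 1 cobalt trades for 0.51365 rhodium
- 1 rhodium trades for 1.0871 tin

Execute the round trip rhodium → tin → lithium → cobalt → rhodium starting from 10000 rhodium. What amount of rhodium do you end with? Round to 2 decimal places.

10000 rhodium × 1.0871 = 10871 tin
10871 tin × 0.71604 = 7784.07084 lithium
7784.07084 lithium × 2.9866 = 23247.905970744 cobalt
23247.905970744 cobalt × 0.51365 = 11941.2869018726556 rhodium

11941.29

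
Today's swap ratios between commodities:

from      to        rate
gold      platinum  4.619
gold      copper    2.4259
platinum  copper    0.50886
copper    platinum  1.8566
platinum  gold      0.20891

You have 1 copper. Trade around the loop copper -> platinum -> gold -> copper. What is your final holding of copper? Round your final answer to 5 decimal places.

1 copper × 1.8566 = 1.8566 platinum
1.8566 platinum × 0.20891 = 0.387862306 gold
0.387862306 gold × 2.4259 = 0.9409151681254 copper

0.94092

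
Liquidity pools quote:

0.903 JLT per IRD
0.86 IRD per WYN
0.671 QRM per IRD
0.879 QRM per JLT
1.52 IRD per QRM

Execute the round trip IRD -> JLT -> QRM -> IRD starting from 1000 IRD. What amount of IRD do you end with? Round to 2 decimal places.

1206.48

1000 IRD × 0.903 = 903 JLT
903 JLT × 0.879 = 793.737 QRM
793.737 QRM × 1.52 = 1206.48024 IRD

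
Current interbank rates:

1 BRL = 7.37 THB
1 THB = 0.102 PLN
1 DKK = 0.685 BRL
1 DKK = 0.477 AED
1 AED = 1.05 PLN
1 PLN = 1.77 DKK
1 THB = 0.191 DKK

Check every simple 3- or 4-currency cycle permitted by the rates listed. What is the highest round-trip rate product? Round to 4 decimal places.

0.9643

BRL→THB→DKK→BRL: 7.37 × 0.191 × 0.685 = 0.96425
BRL→THB→PLN→DKK→BRL: 7.37 × 0.102 × 1.77 × 0.685 = 0.91145
AED→PLN→DKK→AED: 1.05 × 1.77 × 0.477 = 0.88650
Maximum is BRL→THB→DKK→BRL at 0.9643; no arbitrage — every cycle loses value.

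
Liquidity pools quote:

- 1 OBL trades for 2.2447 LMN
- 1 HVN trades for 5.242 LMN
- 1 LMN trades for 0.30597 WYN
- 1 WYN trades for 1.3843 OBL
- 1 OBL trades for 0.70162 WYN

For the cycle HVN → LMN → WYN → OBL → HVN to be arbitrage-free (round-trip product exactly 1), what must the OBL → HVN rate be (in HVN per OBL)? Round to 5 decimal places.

Known legs of the cycle: 5.242 × 0.30597 × 1.3843 = 2.220271488582
For no arbitrage the full-cycle product must be 1, so the missing rate is 1 / 2.220271488582 ≈ 0.4503954.

0.45040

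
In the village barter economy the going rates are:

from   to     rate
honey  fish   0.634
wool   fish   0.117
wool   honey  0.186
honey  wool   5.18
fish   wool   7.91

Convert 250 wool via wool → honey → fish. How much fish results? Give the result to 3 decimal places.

250 wool × 0.186 = 46.5 honey
46.5 honey × 0.634 = 29.481 fish

29.481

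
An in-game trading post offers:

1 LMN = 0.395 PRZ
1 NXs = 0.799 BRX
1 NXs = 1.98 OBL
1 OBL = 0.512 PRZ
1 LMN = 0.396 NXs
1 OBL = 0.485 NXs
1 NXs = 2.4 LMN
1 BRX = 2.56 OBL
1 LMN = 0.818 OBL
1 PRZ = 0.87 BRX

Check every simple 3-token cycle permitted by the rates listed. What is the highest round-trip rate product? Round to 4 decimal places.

1.1403

BRX→OBL→PRZ→BRX: 2.56 × 0.512 × 0.87 = 1.14033
BRX→OBL→NXs→BRX: 2.56 × 0.485 × 0.799 = 0.99204
LMN→OBL→NXs→LMN: 0.818 × 0.485 × 2.4 = 0.95215
Maximum is BRX→OBL→PRZ→BRX at 1.1403; arbitrage exists.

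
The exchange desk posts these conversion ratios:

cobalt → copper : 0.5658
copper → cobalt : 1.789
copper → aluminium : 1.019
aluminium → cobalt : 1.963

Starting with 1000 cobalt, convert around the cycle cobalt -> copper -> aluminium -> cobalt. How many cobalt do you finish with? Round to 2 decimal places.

1131.77

1000 cobalt × 0.5658 = 565.8 copper
565.8 copper × 1.019 = 576.5502 aluminium
576.5502 aluminium × 1.963 = 1131.7680426 cobalt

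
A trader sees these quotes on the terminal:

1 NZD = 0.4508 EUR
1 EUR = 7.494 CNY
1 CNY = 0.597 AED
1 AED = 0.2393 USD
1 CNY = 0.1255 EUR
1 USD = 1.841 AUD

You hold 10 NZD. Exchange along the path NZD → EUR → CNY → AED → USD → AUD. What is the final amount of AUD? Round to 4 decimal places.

10 NZD × 0.4508 = 4.508 EUR
4.508 EUR × 7.494 = 33.782952 CNY
33.782952 CNY × 0.597 = 20.168422344 AED
20.168422344 AED × 0.2393 = 4.8263034669192 USD
4.8263034669192 USD × 1.841 = 8.8852246825982472 AUD

8.8852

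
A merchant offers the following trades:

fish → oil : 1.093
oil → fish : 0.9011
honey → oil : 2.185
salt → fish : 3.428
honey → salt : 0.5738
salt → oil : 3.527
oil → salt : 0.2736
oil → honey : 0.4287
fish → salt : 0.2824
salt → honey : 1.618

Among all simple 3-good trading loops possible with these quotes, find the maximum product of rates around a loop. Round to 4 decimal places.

1.0251

fish→oil→salt→fish: 1.093 × 0.2736 × 3.428 = 1.02513
salt→honey→oil→salt: 1.618 × 2.185 × 0.2736 = 0.96727
fish→salt→oil→fish: 0.2824 × 3.527 × 0.9011 = 0.89752
salt→oil→honey→salt: 3.527 × 0.4287 × 0.5738 = 0.86760
Maximum is fish→oil→salt→fish at 1.0251; arbitrage exists.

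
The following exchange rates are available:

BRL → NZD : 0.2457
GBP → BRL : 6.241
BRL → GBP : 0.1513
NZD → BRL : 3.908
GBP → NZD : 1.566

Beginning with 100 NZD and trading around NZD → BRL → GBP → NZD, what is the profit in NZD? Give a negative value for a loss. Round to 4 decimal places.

100 NZD × 3.908 = 390.8 BRL
390.8 BRL × 0.1513 = 59.12804 GBP
59.12804 GBP × 1.566 = 92.59451064 NZD
Net change: 92.59451064 − 100 = -7.40548936 NZD

-7.4055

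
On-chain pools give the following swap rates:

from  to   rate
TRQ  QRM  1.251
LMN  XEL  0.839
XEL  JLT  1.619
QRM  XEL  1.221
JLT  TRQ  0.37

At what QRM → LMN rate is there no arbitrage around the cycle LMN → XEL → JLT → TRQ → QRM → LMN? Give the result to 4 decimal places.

1.5905

Known legs of the cycle: 0.839 × 1.619 × 0.37 × 1.251 = 0.62873529867
For no arbitrage the full-cycle product must be 1, so the missing rate is 1 / 0.62873529867 ≈ 1.590494.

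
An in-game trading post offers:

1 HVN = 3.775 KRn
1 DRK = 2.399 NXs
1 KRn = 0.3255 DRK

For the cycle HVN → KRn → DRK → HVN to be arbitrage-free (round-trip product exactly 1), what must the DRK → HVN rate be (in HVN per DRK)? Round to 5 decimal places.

0.81383

Known legs of the cycle: 3.775 × 0.3255 = 1.2287625
For no arbitrage the full-cycle product must be 1, so the missing rate is 1 / 1.2287625 ≈ 0.8138269.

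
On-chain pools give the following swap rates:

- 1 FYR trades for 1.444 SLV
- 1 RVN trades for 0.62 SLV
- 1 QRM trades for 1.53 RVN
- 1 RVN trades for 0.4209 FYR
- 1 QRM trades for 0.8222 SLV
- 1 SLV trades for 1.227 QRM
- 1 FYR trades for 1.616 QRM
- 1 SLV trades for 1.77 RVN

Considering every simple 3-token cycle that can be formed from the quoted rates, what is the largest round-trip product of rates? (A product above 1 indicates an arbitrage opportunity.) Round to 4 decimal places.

SLV→QRM→RVN→SLV: 1.227 × 1.53 × 0.62 = 1.16393
FYR→SLV→RVN→FYR: 1.444 × 1.77 × 0.4209 = 1.07577
FYR→QRM→RVN→FYR: 1.616 × 1.53 × 0.4209 = 1.04067
Maximum is SLV→QRM→RVN→SLV at 1.1639; arbitrage exists.

1.1639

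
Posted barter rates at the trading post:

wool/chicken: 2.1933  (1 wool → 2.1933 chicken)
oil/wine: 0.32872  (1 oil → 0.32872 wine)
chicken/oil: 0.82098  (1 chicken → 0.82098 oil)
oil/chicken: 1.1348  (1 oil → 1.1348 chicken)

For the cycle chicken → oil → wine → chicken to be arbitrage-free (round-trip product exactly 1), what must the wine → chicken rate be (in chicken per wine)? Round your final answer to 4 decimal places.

Known legs of the cycle: 0.82098 × 0.32872 = 0.2698725456
For no arbitrage the full-cycle product must be 1, so the missing rate is 1 / 0.2698725456 ≈ 3.705453.

3.7055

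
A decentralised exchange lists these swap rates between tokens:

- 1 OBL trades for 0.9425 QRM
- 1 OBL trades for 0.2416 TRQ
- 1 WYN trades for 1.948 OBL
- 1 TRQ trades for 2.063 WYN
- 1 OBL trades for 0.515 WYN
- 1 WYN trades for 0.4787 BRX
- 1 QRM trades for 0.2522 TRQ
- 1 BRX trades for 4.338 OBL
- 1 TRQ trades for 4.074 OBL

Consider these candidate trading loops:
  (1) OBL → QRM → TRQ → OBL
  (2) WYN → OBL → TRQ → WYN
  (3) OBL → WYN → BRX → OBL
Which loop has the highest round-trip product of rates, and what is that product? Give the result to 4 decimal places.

1.0694

(1) 0.9425 × 0.2522 × 4.074 = 0.96838
(2) 1.948 × 0.2416 × 2.063 = 0.97092
(3) 0.515 × 0.4787 × 4.338 = 1.06945
Highest is cycle (3) at 1.0694 (>1, arbitrage).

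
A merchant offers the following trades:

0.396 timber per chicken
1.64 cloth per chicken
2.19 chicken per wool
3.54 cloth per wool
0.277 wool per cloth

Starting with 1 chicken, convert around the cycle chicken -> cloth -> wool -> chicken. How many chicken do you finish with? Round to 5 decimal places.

1 chicken × 1.64 = 1.64 cloth
1.64 cloth × 0.277 = 0.45428 wool
0.45428 wool × 2.19 = 0.9948732 chicken

0.99487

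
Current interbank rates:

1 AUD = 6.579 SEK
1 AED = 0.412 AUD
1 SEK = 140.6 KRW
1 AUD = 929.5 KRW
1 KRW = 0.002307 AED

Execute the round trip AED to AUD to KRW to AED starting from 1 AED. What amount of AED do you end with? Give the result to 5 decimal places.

0.88347

1 AED × 0.412 = 0.412 AUD
0.412 AUD × 929.5 = 382.954 KRW
382.954 KRW × 0.002307 = 0.883474878 AED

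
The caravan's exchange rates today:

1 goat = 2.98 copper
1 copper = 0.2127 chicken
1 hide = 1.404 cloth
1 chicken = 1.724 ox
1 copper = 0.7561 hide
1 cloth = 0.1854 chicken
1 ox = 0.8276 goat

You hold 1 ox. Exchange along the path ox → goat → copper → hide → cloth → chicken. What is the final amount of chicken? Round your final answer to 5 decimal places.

0.48539

1 ox × 0.8276 = 0.8276 goat
0.8276 goat × 2.98 = 2.466248 copper
2.466248 copper × 0.7561 = 1.8647301128 hide
1.8647301128 hide × 1.404 = 2.6180810783712 cloth
2.6180810783712 cloth × 0.1854 = 0.48539223193002048 chicken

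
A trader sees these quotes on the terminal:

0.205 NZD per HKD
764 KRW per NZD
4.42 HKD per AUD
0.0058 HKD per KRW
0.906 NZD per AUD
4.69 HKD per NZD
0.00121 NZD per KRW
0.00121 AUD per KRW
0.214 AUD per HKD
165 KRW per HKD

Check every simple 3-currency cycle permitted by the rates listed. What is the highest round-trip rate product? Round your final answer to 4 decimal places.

0.9364

NZD→HKD→KRW→NZD: 4.69 × 165 × 0.00121 = 0.93636
NZD→HKD→AUD→NZD: 4.69 × 0.214 × 0.906 = 0.90932
NZD→KRW→HKD→NZD: 764 × 0.0058 × 0.205 = 0.90840
KRW→AUD→HKD→KRW: 0.00121 × 4.42 × 165 = 0.88245
NZD→KRW→AUD→NZD: 764 × 0.00121 × 0.906 = 0.83754
Maximum is NZD→HKD→KRW→NZD at 0.9364; no arbitrage — every cycle loses value.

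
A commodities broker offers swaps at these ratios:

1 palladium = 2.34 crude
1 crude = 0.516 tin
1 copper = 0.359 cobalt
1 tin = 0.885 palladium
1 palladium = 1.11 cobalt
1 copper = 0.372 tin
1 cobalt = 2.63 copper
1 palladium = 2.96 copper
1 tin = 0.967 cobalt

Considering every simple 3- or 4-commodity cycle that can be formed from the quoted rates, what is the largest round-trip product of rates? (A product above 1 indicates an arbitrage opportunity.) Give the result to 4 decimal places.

1.0686

tin→palladium→crude→tin: 0.885 × 2.34 × 0.516 = 1.06858
tin→palladium→copper→tin: 0.885 × 2.96 × 0.372 = 0.97449
tin→palladium→cobalt→copper→tin: 0.885 × 1.11 × 2.63 × 0.372 = 0.96109
tin→cobalt→copper→tin: 0.967 × 2.63 × 0.372 = 0.94607
Maximum is tin→palladium→crude→tin at 1.0686; arbitrage exists.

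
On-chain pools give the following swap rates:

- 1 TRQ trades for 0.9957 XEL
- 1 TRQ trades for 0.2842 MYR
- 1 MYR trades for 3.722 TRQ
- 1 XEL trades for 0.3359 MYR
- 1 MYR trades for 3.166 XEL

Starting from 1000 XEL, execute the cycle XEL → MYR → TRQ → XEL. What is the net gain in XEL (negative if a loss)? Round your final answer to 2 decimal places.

244.84

1000 XEL × 0.3359 = 335.9 MYR
335.9 MYR × 3.722 = 1250.2198 TRQ
1250.2198 TRQ × 0.9957 = 1244.84385486 XEL
Net change: 1244.84385486 − 1000 = 244.84385486 XEL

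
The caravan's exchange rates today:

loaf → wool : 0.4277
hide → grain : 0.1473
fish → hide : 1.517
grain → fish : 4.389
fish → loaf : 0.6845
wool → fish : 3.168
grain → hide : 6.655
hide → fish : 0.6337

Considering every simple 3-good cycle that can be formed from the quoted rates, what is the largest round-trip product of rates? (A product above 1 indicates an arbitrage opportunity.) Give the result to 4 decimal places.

grain→fish→hide→grain: 4.389 × 1.517 × 0.1473 = 0.98074
fish→loaf→wool→fish: 0.6845 × 0.4277 × 3.168 = 0.92747
Maximum is grain→fish→hide→grain at 0.9807; no arbitrage — every cycle loses value.

0.9807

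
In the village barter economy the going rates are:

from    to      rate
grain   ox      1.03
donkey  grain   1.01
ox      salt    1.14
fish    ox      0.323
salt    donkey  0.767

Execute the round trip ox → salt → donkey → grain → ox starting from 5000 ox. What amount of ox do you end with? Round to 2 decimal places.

5000 ox × 1.14 = 5700 salt
5700 salt × 0.767 = 4371.9 donkey
4371.9 donkey × 1.01 = 4415.619 grain
4415.619 grain × 1.03 = 4548.08757 ox

4548.09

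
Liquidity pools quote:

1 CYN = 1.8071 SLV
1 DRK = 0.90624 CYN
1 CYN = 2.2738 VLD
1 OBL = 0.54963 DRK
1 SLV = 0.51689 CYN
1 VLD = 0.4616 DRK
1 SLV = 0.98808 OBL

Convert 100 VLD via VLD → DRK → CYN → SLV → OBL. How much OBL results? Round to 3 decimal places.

100 VLD × 0.4616 = 46.16 DRK
46.16 DRK × 0.90624 = 41.8320384 CYN
41.8320384 CYN × 1.8071 = 75.59467659264 SLV
75.59467659264 SLV × 0.98808 = 74.6935880476557312 OBL

74.694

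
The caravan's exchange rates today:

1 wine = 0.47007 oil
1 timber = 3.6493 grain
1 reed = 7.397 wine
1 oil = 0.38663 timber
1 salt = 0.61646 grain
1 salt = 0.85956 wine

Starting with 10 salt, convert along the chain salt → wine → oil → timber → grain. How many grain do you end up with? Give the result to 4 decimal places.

10 salt × 0.85956 = 8.5956 wine
8.5956 wine × 0.47007 = 4.040533692 oil
4.040533692 oil × 0.38663 = 1.56219154133796 timber
1.56219154133796 timber × 3.6493 = 5.700905591804617428 grain

5.7009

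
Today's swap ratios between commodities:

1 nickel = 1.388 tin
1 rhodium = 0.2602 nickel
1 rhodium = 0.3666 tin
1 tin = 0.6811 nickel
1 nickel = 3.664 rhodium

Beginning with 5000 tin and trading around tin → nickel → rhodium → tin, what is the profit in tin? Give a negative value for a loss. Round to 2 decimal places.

5000 tin × 0.6811 = 3405.5 nickel
3405.5 nickel × 3.664 = 12477.752 rhodium
12477.752 rhodium × 0.3666 = 4574.3438832 tin
Net change: 4574.3438832 − 5000 = -425.6561168 tin

-425.66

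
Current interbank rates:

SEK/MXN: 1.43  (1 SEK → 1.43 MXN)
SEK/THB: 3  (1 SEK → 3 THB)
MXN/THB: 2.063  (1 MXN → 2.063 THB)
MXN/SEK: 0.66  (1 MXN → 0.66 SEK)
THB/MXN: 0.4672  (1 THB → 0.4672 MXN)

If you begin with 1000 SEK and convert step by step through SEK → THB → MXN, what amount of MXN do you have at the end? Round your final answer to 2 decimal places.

1000 SEK × 3 = 3000 THB
3000 THB × 0.4672 = 1401.6 MXN

1401.60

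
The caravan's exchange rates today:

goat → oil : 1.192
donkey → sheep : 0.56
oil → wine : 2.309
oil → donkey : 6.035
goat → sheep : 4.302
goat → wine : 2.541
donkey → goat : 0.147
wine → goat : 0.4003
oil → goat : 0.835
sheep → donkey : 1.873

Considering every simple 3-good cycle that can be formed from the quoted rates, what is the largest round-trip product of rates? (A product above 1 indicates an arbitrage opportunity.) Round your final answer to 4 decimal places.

1.1845

sheep→donkey→goat→sheep: 1.873 × 0.147 × 4.302 = 1.18447
oil→wine→goat→oil: 2.309 × 0.4003 × 1.192 = 1.10176
oil→donkey→goat→oil: 6.035 × 0.147 × 1.192 = 1.05748
Maximum is sheep→donkey→goat→sheep at 1.1845; arbitrage exists.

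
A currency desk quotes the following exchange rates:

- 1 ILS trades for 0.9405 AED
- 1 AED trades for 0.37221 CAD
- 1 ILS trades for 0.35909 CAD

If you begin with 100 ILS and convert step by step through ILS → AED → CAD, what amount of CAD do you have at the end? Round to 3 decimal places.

35.006

100 ILS × 0.9405 = 94.05 AED
94.05 AED × 0.37221 = 35.0063505 CAD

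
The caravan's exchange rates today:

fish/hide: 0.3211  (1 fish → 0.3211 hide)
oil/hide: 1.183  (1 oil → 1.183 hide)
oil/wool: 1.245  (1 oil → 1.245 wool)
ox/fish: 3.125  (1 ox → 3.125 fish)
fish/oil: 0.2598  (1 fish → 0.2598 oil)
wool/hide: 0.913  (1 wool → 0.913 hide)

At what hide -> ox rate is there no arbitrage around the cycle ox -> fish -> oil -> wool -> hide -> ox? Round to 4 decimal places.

Known legs of the cycle: 3.125 × 0.2598 × 1.245 × 0.913 = 0.922846134375
For no arbitrage the full-cycle product must be 1, so the missing rate is 1 / 0.922846134375 ≈ 1.083604.

1.0836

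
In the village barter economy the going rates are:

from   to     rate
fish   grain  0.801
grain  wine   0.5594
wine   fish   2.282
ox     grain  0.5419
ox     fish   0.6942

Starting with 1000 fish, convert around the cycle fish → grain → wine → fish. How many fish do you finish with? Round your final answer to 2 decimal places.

1022.52

1000 fish × 0.801 = 801 grain
801 grain × 0.5594 = 448.0794 wine
448.0794 wine × 2.282 = 1022.5171908 fish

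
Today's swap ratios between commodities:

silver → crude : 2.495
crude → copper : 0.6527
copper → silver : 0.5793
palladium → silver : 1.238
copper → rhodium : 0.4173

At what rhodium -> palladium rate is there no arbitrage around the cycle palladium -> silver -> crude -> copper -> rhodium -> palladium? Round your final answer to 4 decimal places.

Known legs of the cycle: 1.238 × 2.495 × 0.6527 × 0.4173 = 0.8413044615651
For no arbitrage the full-cycle product must be 1, so the missing rate is 1 / 0.8413044615651 ≈ 1.188630.

1.1886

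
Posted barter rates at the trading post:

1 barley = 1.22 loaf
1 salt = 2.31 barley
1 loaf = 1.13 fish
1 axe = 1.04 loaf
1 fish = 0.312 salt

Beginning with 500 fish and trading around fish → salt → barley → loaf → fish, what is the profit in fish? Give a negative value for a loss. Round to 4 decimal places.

500 fish × 0.312 = 156 salt
156 salt × 2.31 = 360.36 barley
360.36 barley × 1.22 = 439.6392 loaf
439.6392 loaf × 1.13 = 496.792296 fish
Net change: 496.792296 − 500 = -3.207704 fish

-3.2077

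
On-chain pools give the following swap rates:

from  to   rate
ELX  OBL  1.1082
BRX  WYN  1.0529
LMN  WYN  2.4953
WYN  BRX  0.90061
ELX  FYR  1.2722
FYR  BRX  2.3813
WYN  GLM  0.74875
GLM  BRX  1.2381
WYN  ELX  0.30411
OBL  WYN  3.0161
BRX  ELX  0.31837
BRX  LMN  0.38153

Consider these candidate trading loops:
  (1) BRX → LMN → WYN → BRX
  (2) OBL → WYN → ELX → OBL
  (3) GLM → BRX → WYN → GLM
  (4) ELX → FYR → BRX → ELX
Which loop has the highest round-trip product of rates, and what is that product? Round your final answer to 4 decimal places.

1.0165

(1) 0.38153 × 2.4953 × 0.90061 = 0.85741
(2) 3.0161 × 0.30411 × 1.1082 = 1.01647
(3) 1.2381 × 1.0529 × 0.74875 = 0.97607
(4) 1.2722 × 2.3813 × 0.31837 = 0.96450
Highest is cycle (2) at 1.0165 (>1, arbitrage).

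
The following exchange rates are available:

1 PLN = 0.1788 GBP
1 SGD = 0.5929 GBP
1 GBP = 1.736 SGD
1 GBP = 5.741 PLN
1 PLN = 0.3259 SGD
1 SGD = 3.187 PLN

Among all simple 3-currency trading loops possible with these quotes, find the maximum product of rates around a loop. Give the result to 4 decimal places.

1.1093

PLN→SGD→GBP→PLN: 0.3259 × 0.5929 × 5.741 = 1.10931
PLN→GBP→SGD→PLN: 0.1788 × 1.736 × 3.187 = 0.98923
Maximum is PLN→SGD→GBP→PLN at 1.1093; arbitrage exists.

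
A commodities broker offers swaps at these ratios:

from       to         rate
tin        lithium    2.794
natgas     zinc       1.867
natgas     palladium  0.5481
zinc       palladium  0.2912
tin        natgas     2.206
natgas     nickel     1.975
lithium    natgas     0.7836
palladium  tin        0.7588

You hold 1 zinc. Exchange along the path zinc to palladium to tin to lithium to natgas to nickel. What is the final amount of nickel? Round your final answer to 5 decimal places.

1 zinc × 0.2912 = 0.2912 palladium
0.2912 palladium × 0.7588 = 0.22096256 tin
0.22096256 tin × 2.794 = 0.61736939264 lithium
0.61736939264 lithium × 0.7836 = 0.483770656072704 natgas
0.483770656072704 natgas × 1.975 = 0.9554470457435904 nickel

0.95545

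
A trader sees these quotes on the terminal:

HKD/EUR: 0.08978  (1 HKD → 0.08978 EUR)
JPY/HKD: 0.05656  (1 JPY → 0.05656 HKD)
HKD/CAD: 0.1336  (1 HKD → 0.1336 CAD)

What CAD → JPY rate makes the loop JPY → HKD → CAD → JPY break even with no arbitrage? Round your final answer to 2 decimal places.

132.34

Known legs of the cycle: 0.05656 × 0.1336 = 0.007556416
For no arbitrage the full-cycle product must be 1, so the missing rate is 1 / 0.007556416 ≈ 132.3379.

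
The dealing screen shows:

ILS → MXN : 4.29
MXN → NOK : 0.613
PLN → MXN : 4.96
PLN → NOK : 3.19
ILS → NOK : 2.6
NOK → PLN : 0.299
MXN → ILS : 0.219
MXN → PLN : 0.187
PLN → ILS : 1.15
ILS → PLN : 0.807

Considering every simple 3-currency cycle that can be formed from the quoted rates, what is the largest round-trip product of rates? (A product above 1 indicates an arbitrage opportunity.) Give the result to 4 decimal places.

MXN→PLN→ILS→MXN: 0.187 × 1.15 × 4.29 = 0.92256
MXN→NOK→PLN→MXN: 0.613 × 0.299 × 4.96 = 0.90910
PLN→ILS→NOK→PLN: 1.15 × 2.6 × 0.299 = 0.89401
MXN→ILS→PLN→MXN: 0.219 × 0.807 × 4.96 = 0.87660
Maximum is MXN→PLN→ILS→MXN at 0.9226; no arbitrage — every cycle loses value.

0.9226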